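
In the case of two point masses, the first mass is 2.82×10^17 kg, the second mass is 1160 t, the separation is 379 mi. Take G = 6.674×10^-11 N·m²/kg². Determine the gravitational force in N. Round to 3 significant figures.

58.7 N

F is given directly by: F = Gm₁m₂/r².
m₁ = 2.82×10^17 kg; m₂ = 1160 t = 1.160×10^6 kg; r = 379 mi = 6.099×10^5 m; G = 6.674×10^-11 N·m²/kg².
F = 58.68 N  (the unit combination reduces to kg·m/s² = N)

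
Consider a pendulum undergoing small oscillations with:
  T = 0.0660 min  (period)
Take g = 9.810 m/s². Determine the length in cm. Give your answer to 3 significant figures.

Rearranging: L = g·(T/2π)².
T = 0.0660 min = 3.960 s; g = 9.810 m/s².
L = 3.897 m
3.897 m × (1 cm / 0.01000 m) = 389.7 cm

390 cm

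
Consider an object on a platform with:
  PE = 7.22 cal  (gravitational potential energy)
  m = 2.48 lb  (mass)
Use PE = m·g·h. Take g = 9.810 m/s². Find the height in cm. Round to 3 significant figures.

Rearranging: h = PE/(m·g).
PE = 7.22 cal = 30.21 J; m = 2.48 lb = 1.125 kg; g = 9.810 m/s².
h = 2.737 m
2.737 m × (1 cm / 0.01000 m) = 273.7 cm

274 cm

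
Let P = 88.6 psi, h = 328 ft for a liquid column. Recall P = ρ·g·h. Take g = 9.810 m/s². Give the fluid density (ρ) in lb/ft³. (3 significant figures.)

Rearranging P = ρ·g·h for ρ: ρ = P/(g·h).
P = 88.6 psi = 6.109×10^5 Pa; h = 328 ft = 99.97 m; g = 9.810 m/s².
ρ = 622.9 kg/m³
622.9 kg/m³ × (1 lb/ft³ / 16.02 kg/m³) = 38.88 lb/ft³

38.9 lb/ft³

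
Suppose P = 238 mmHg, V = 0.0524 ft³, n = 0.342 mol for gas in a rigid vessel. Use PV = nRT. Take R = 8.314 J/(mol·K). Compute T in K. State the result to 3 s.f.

From the ideal-gas law: T = PV/(nR).
P = 238 mmHg = 31731 Pa; V = 0.0524 ft³ = 0.001484 m³; n = 0.342 mol; R = 8.314 J/(mol·K).
T = 16.56 K

16.6 K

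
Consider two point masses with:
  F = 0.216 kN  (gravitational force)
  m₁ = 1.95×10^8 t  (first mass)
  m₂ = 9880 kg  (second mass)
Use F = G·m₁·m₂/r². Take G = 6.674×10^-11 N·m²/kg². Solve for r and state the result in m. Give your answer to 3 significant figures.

24.4 m

From Newton's law of gravitation: r = √(G·m₁m₂/F).
F = 0.216 kN = 216.0 N; m₁ = 1.95×10^8 t = 1.950×10^11 kg; m₂ = 9880 kg; G = 6.674×10^-11 N·m²/kg².
r = 24.40 m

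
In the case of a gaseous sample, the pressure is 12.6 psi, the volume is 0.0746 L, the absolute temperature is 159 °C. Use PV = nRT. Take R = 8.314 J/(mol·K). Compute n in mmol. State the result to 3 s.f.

1.80 mmol

Rearranging: n = PV/(RT).
P = 12.6 psi = 86874 Pa; V = 0.0746 L = 7.460×10^-5 m³; T = 159 °C = 432.1 K; R = 8.314 J/(mol·K).
n = 0.001804 mol
0.001804 mol × (1 mmol / 0.001000 mol) = 1.804 mmol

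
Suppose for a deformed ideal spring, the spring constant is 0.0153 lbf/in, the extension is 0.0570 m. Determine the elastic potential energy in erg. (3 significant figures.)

Directly: U = ½kx².
k = 0.0153 lbf/in = 2.679 N/m; x = 0.0570 m.
U = 0.004353 J  (the unit combination reduces to kg·m²/s² = J)
0.004353 J × (1 erg / 1.000×10^-7 J) = 43528 erg

43500 erg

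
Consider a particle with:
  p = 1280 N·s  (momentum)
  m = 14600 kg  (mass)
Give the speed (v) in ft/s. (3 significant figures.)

0.288 ft/s

Rearranging p = m·v for v: v = p/m.
p = 1280 N·s = 1280 kg·m/s; m = 14600 kg.
v = 0.08767 m/s
0.08767 m/s × (1 ft/s / 0.3048 m/s) = 0.2876 ft/s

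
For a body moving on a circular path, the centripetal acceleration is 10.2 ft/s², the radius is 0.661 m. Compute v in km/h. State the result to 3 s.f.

Rearranging: v = √(a·r).
a = 10.2 ft/s² = 3.109 m/s²; r = 0.661 m.
v = 1.434 m/s
1.434 m/s × (1 km/h / 0.2778 m/s) = 5.161 km/h

5.16 km/h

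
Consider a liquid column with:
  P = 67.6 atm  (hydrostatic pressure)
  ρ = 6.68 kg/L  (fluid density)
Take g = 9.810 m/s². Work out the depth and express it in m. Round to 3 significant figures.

105 m

Rearranging P = ρ·g·h for h: h = P/(ρ·g).
P = 67.6 atm = 6.850×10^6 Pa; ρ = 6.68 kg/L = 6680 kg/m³; g = 9.810 m/s².
h = 104.5 m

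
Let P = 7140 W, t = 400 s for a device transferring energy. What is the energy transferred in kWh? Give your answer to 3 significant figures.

Rearranging P = W/t for W: W = P·t.
P = 7140 W; t = 400 s.
W = 2.856×10^6 J  (the unit combination reduces to kg·m²/s² = J)
2.856×10^6 J × (1 kWh / 3.600×10^6 J) = 0.7933 kWh

0.793 kWh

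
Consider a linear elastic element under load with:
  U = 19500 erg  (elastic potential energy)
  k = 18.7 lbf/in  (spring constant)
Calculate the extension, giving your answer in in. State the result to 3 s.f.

Rearranging U = ½k·x² for x: x = √(2U/k).
U = 19500 erg = 0.001950 J; k = 18.7 lbf/in = 3275 N/m.
x = 0.001091 m
0.001091 m × (1 in / 0.02540 m) = 0.04296 in

0.0430 in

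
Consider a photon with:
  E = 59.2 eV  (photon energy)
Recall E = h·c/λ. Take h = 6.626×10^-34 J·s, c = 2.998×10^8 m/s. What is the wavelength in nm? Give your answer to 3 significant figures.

Rearranging E = h·c/λ for λ: λ = hc/E.
E = 59.2 eV = 9.485×10^-18 J; h = 6.626×10^-34 J·s; c = 2.998×10^8 m/s.
λ = 2.094×10^-8 m
2.094×10^-8 m × (1 nm / 1.000×10^-9 m) = 20.94 nm

20.9 nm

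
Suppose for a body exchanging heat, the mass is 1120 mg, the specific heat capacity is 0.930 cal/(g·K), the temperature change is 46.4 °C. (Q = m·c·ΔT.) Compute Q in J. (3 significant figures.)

Q is given directly by: Q = mcΔT.
m = 1120 mg = 0.001120 kg; c = 0.930 cal/(g·K) = 3891 J/(kg·K); ΔT = 46.4 °C = 46.40 K.
Q = 202.2 J

202 J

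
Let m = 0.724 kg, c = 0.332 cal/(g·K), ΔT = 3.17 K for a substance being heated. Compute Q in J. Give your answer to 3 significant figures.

3190 J

Q is given directly by: Q = mcΔT.
m = 0.724 kg; c = 0.332 cal/(g·K) = 1389 J/(kg·K); ΔT = 3.17 K.
Q = 3188 J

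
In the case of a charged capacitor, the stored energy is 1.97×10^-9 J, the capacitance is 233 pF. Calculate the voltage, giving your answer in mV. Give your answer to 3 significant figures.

4110 mV

Solving E = ½C·V² for V: V = √(2E/C).
E = 1.97×10^-9 J; C = 233 pF = 2.330×10^-10 F.
V = 4.112 V
4.112 V × (1 mV / 0.001000 V) = 4112 mV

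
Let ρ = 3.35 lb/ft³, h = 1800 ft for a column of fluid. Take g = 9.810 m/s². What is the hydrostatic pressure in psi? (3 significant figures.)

P is given directly by: P = ρgh.
ρ = 3.35 lb/ft³ = 53.66 kg/m³; h = 1800 ft = 548.6 m; g = 9.810 m/s².
P = 2.888×10^5 Pa
2.888×10^5 Pa × (1 psi / 6895 Pa) = 41.89 psi

41.9 psi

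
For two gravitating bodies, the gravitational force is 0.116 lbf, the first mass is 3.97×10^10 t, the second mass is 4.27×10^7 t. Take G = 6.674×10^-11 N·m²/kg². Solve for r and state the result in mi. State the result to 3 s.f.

9200 mi

From Newton's law of gravitation: r = √(G·m₁m₂/F).
F = 0.116 lbf = 0.5160 N; m₁ = 3.97×10^10 t = 3.970×10^13 kg; m₂ = 4.27×10^7 t = 4.270×10^10 kg; G = 6.674×10^-11 N·m²/kg².
r = 1.481×10^7 m
1.481×10^7 m × (1 mi / 1609 m) = 9201 mi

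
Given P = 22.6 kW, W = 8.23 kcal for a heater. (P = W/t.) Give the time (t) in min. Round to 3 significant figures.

Solving P = W/t for t: t = W/P.
P = 22.6 kW = 22600 W; W = 8.23 kcal = 34434 J.
t = 1.524 s
1.524 s × (1 min / 60.00 s) = 0.02539 min

0.0254 min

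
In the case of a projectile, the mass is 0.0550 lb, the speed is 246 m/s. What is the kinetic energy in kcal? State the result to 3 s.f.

Directly: KE = ½mv².
m = 0.0550 lb = 0.02495 kg; v = 246 m/s.
KE = 754.9 J
754.9 J × (1 kcal / 4184 J) = 0.1804 kcal

0.180 kcal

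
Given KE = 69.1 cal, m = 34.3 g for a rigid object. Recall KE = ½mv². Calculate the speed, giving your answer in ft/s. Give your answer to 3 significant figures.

Solving KE = ½mv² for v: v = √(2·KE/m).
KE = 69.1 cal = 289.1 J; m = 34.3 g = 0.03430 kg.
v = 129.8 m/s
129.8 m/s × (1 ft/s / 0.3048 m/s) = 426.0 ft/s

426 ft/s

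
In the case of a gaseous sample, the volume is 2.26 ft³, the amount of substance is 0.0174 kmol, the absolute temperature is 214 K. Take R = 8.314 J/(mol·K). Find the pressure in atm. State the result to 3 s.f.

4.77 atm

Directly: P = nRT/V.
V = 2.26 ft³ = 0.06400 m³; n = 0.0174 kmol = 17.40 mol; T = 214 K; R = 8.314 J/(mol·K).
P = 4.837×10^5 Pa  (the unit combination reduces to kg/(m·s²) = Pa)
4.837×10^5 Pa × (1 atm / 1.013×10^5 Pa) = 4.774 atm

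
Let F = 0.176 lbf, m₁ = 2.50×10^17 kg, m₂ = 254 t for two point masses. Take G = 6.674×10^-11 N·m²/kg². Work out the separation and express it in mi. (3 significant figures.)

Solving F = G·m₁·m₂/r² for r: r = √(G·m₁m₂/F).
F = 0.176 lbf = 0.7829 N; m₁ = 2.50×10^17 kg; m₂ = 254 t = 2.540×10^5 kg; G = 6.674×10^-11 N·m²/kg².
r = 2.327×10^6 m
2.327×10^6 m × (1 mi / 1609 m) = 1446 mi

1450 mi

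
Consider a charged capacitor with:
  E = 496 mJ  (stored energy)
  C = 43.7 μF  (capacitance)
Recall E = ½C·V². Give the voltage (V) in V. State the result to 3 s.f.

Solving E = ½C·V² for V: V = √(2E/C).
E = 496 mJ = 0.4960 J; C = 43.7 μF = 4.370×10^-5 F.
V = 150.7 V

151 V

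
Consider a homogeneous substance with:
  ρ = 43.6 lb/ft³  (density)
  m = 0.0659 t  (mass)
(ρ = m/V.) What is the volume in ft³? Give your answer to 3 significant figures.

Solving ρ = m/V for V: V = m/ρ.
ρ = 43.6 lb/ft³ = 698.4 kg/m³; m = 0.0659 t = 65.90 kg.
V = 0.09436 m³
0.09436 m³ × (1 ft³ / 0.02832 m³) = 3.332 ft³

3.33 ft³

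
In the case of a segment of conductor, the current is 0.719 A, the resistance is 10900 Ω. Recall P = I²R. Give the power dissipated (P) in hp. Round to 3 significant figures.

7.56 hp

Directly: P = I²R.
I = 0.719 A; R = 10900 Ω.
P = 5635 W
5635 W × (1 hp / 745.7 W) = 7.556 hp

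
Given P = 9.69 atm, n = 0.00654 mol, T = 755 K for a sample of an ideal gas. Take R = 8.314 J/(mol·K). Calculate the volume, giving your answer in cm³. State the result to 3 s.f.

41.8 cm³

Rearranging: V = nRT/P.
P = 9.69 atm = 9.818×10^5 Pa; n = 0.00654 mol; T = 755 K; R = 8.314 J/(mol·K).
V = 4.181×10^-5 m³
4.181×10^-5 m³ × (1 cm³ / 1.000×10^-6 m³) = 41.81 cm³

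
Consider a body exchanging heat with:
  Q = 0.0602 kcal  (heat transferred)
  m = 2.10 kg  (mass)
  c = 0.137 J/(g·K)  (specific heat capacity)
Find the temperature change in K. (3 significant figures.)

0.875 K

Rearranging: ΔT = Q/(m·c).
Q = 0.0602 kcal = 251.9 J; m = 2.10 kg; c = 0.137 J/(g·K) = 137.0 J/(kg·K).
ΔT = 0.8755 K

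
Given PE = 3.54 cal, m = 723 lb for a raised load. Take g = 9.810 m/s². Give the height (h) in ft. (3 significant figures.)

0.0151 ft

Rearranging PE = m·g·h for h: h = PE/(m·g).
PE = 3.54 cal = 14.81 J; m = 723 lb = 327.9 kg; g = 9.810 m/s².
h = 0.004604 m
0.004604 m × (1 ft / 0.3048 m) = 0.01510 ft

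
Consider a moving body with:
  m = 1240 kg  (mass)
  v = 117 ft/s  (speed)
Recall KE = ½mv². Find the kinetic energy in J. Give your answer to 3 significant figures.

KE is given directly by: KE = ½mv².
m = 1240 kg; v = 117 ft/s = 35.66 m/s.
KE = 7.885×10^5 J

7.88×10^5 J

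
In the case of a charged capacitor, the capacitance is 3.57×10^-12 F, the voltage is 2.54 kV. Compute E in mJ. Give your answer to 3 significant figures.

0.0115 mJ

E is given directly by: E = ½CV².
C = 3.57×10^-12 F; V = 2.54 kV = 2540 V.
E = 1.152×10^-5 J  (the unit combination reduces to kg·m²/s² = J)
1.152×10^-5 J × (1 mJ / 0.001000 J) = 0.01152 mJ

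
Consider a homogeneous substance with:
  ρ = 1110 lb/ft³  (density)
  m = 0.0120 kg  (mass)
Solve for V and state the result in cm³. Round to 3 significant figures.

0.675 cm³

Rearranging ρ = m/V for V: V = m/ρ.
ρ = 1110 lb/ft³ = 17780 kg/m³; m = 0.0120 kg.
V = 6.749×10^-7 m³
6.749×10^-7 m³ × (1 cm³ / 1.000×10^-6 m³) = 0.6749 cm³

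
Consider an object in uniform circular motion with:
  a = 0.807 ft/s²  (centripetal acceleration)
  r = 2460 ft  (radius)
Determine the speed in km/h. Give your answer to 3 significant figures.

Solving a = v²/r for v: v = √(a·r).
a = 0.807 ft/s² = 0.2460 m/s²; r = 2460 ft = 749.8 m.
v = 13.58 m/s
13.58 m/s × (1 km/h / 0.2778 m/s) = 48.89 km/h

48.9 km/h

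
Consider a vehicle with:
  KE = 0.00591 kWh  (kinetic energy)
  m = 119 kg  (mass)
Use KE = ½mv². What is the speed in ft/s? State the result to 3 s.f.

62.0 ft/s

Rearranging KE = ½mv² for v: v = √(2·KE/m).
KE = 0.00591 kWh = 21276 J; m = 119 kg.
v = 18.91 m/s
18.91 m/s × (1 ft/s / 0.3048 m/s) = 62.04 ft/s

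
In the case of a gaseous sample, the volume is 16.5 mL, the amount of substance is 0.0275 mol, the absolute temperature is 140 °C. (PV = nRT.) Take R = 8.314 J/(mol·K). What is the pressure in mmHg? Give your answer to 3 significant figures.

42900 mmHg

From the ideal-gas law: P = nRT/V.
V = 16.5 mL = 1.650×10^-5 m³; n = 0.0275 mol; T = 140 °C = 413.1 K; R = 8.314 J/(mol·K).
P = 5.725×10^6 Pa
5.725×10^6 Pa × (1 mmHg / 133.3 Pa) = 42940 mmHg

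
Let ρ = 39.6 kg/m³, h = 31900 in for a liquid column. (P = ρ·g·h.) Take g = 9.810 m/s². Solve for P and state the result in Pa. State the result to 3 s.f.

Directly: P = ρgh.
ρ = 39.6 kg/m³; h = 31900 in = 810.3 m; g = 9.810 m/s².
P = 3.148×10^5 Pa  (the unit combination reduces to kg/(m·s²) = Pa)

3.15×10^5 Pa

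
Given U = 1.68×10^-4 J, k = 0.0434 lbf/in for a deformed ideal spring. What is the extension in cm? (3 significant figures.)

0.665 cm

Rearranging: x = √(2U/k).
U = 1.68×10^-4 J; k = 0.0434 lbf/in = 7.601 N/m.
x = 0.006649 m
0.006649 m × (1 cm / 0.01000 m) = 0.6649 cm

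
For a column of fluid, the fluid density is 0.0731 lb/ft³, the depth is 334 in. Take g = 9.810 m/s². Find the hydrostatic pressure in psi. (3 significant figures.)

0.0141 psi

Directly: P = ρgh.
ρ = 0.0731 lb/ft³ = 1.171 kg/m³; h = 334 in = 8.484 m; g = 9.810 m/s².
P = 97.45 Pa  (the unit combination reduces to kg/(m·s²) = Pa)
97.45 Pa × (1 psi / 6895 Pa) = 0.01413 psi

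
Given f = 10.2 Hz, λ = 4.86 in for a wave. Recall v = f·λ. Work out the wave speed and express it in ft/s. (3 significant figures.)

4.13 ft/s

Directly: v = fλ.
f = 10.2 Hz; λ = 4.86 in = 0.1234 m.
v = 1.259 m/s
1.259 m/s × (1 ft/s / 0.3048 m/s) = 4.131 ft/s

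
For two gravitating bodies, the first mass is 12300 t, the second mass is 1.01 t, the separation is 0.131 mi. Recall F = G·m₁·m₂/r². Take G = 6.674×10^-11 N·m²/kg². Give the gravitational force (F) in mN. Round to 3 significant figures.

From Newton's law of gravitation: F = Gm₁m₂/r².
m₁ = 12300 t = 1.230×10^7 kg; m₂ = 1.01 t = 1010 kg; r = 0.131 mi = 210.8 m; G = 6.674×10^-11 N·m²/kg².
F = 1.865×10^-5 N
1.865×10^-5 N × (1 mN / 0.001000 N) = 0.01865 mN

0.0187 mN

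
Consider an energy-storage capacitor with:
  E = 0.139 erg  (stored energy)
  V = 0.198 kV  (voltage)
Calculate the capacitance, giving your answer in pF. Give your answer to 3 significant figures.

Rearranging E = ½C·V² for C: C = 2E/V².
E = 0.139 erg = 1.390×10^-8 J; V = 0.198 kV = 198.0 V.
C = 7.091×10^-13 F
7.091×10^-13 F × (1 pF / 1.000×10^-12 F) = 0.7091 pF

0.709 pF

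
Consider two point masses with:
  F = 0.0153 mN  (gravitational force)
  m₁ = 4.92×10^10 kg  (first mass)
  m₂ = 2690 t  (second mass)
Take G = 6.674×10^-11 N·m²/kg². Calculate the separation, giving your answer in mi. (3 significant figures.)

From Newton's law of gravitation: r = √(G·m₁m₂/F).
F = 0.0153 mN = 1.530×10^-5 N; m₁ = 4.92×10^10 kg; m₂ = 2690 t = 2.690×10^6 kg; G = 6.674×10^-11 N·m²/kg².
r = 7.598×10^5 m
7.598×10^5 m × (1 mi / 1609 m) = 472.1 mi

472 mi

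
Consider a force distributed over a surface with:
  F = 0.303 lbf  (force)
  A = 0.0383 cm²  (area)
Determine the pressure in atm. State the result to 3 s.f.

Directly: P = F/A.
F = 0.303 lbf = 1.348 N; A = 0.0383 cm² = 3.830×10^-6 m².
P = 3.519×10^5 Pa  (the unit combination reduces to kg/(m·s²) = Pa)
3.519×10^5 Pa × (1 atm / 1.013×10^5 Pa) = 3.473 atm

3.47 atm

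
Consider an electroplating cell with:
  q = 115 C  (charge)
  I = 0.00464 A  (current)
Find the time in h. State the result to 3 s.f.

Rearranging: t = q/I.
q = 115 C; I = 0.00464 A.
t = 24784 s
24784 s × (1 h / 3600 s) = 6.885 h

6.88 h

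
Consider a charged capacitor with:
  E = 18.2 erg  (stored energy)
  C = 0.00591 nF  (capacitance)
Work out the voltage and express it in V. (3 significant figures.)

785 V

Rearranging E = ½C·V² for V: V = √(2E/C).
E = 18.2 erg = 1.820×10^-6 J; C = 0.00591 nF = 5.910×10^-12 F.
V = 784.8 V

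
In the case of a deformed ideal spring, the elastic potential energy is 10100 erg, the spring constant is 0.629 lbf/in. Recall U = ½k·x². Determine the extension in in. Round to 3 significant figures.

Rearranging: x = √(2U/k).
U = 10100 erg = 0.001010 J; k = 0.629 lbf/in = 110.2 N/m.
x = 0.004282 m
0.004282 m × (1 in / 0.02540 m) = 0.1686 in

0.169 in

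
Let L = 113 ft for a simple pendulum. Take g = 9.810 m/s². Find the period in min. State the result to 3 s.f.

Directly: T = 2π√(L/g).
L = 113 ft = 34.44 m; g = 9.810 m/s².
T = 11.77 s
11.77 s × (1 min / 60.00 s) = 0.1962 min

0.196 min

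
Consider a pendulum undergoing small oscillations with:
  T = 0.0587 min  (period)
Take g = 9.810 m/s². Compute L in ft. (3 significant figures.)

10.1 ft

Rearranging T = 2π√(L/g) for L: L = g·(T/2π)².
T = 0.0587 min = 3.522 s; g = 9.810 m/s².
L = 3.082 m
3.082 m × (1 ft / 0.3048 m) = 10.11 ft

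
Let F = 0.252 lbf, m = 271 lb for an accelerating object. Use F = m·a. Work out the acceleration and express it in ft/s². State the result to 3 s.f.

0.0299 ft/s²

From Newton's second law: a = F/m.
F = 0.252 lbf = 1.121 N; m = 271 lb = 122.9 kg.
a = 0.009119 m/s²
0.009119 m/s² × (1 ft/s² / 0.3048 m/s²) = 0.02992 ft/s²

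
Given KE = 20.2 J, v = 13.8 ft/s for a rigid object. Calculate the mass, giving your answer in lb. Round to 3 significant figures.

Solving KE = ½mv² for m: m = 2·KE/v².
KE = 20.2 J; v = 13.8 ft/s = 4.206 m/s.
m = 2.283 kg
2.283 kg × (1 lb / 0.4536 kg) = 5.034 lb

5.03 lb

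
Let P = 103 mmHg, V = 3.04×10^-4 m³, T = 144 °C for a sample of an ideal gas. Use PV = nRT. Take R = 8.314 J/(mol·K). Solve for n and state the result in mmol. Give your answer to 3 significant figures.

Rearranging PV = nRT for n: n = PV/(RT).
P = 103 mmHg = 13732 Pa; V = 3.04×10^-4 m³; T = 144 °C = 417.1 K; R = 8.314 J/(mol·K).
n = 0.001204 mol
0.001204 mol × (1 mmol / 0.001000 mol) = 1.204 mmol

1.20 mmol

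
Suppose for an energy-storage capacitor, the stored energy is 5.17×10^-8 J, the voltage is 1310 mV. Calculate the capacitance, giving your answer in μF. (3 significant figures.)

Solving E = ½C·V² for C: C = 2E/V².
E = 5.17×10^-8 J; V = 1310 mV = 1.310 V.
C = 6.025×10^-8 F
6.025×10^-8 F × (1 μF / 1.000×10^-6 F) = 0.06025 μF

0.0603 μF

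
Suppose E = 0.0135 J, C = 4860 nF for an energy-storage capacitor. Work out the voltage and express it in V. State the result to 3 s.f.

74.5 V

Solving E = ½C·V² for V: V = √(2E/C).
E = 0.0135 J; C = 4860 nF = 4.860×10^-6 F.
V = 74.54 V  (the unit combination reduces to kg·m²/(A·s³) = V)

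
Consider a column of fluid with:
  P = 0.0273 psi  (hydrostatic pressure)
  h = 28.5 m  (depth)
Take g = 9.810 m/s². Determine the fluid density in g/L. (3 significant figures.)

0.673 g/L

Rearranging P = ρ·g·h for ρ: ρ = P/(g·h).
P = 0.0273 psi = 188.2 Pa; h = 28.5 m; g = 9.810 m/s².
ρ = 0.6732 kg/m³
Since 1 g/L = 1 kg/m³, 0.6732 g/L.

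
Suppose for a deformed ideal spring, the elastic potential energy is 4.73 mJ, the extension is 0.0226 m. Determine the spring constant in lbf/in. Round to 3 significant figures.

Solving U = ½k·x² for k: k = 2U/x².
U = 4.73 mJ = 0.004730 J; x = 0.0226 m.
k = 18.52 N/m
18.52 N/m × (1 lbf/in / 175.1 N/m) = 0.1058 lbf/in

0.106 lbf/in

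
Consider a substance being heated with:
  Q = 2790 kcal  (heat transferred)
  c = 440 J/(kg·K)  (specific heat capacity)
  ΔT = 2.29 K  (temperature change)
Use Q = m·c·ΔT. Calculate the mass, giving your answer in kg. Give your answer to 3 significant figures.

11600 kg

Rearranging Q = m·c·ΔT for m: m = Q/(c·ΔT).
Q = 2790 kcal = 1.167×10^7 J; c = 440 J/(kg·K); ΔT = 2.29 K.
m = 11585 kg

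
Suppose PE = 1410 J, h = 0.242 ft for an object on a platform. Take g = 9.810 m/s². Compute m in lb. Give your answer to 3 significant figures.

Rearranging: m = PE/(g·h).
PE = 1410 J; h = 0.242 ft = 0.07376 m; g = 9.810 m/s².
m = 1949 kg
1949 kg × (1 lb / 0.4536 kg) = 4296 lb

4300 lb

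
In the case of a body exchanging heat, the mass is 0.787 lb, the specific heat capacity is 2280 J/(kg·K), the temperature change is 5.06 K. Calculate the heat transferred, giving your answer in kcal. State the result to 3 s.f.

0.984 kcal

Q is given directly by: Q = mcΔT.
m = 0.787 lb = 0.3570 kg; c = 2280 J/(kg·K); ΔT = 5.06 K.
Q = 4118 J
4118 J × (1 kcal / 4184 J) = 0.9843 kcal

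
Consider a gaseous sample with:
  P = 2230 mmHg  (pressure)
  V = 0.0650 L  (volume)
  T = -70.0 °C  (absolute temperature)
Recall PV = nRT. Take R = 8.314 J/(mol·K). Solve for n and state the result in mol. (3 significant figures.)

From the ideal-gas law: n = PV/(RT).
P = 2230 mmHg = 2.973×10^5 Pa; V = 0.0650 L = 6.500×10^-5 m³; T = -70.0 °C = 203.1 K; R = 8.314 J/(mol·K).
n = 0.01144 mol

0.0114 mol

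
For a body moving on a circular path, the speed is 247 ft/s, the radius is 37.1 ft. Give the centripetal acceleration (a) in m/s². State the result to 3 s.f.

501 m/s²

a is given directly by: a = v²/r.
v = 247 ft/s = 75.29 m/s; r = 37.1 ft = 11.31 m.
a = 501.2 m/s²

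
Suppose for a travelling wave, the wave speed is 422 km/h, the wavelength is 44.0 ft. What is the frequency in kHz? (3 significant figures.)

Rearranging: f = v/λ.
v = 422 km/h = 117.2 m/s; λ = 44.0 ft = 13.41 m.
f = 8.741 Hz
8.741 Hz × (1 kHz / 1000 Hz) = 0.008741 kHz

0.00874 kHz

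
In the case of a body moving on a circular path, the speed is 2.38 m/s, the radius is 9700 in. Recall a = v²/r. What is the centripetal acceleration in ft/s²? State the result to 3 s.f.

0.0754 ft/s²

Directly: a = v²/r.
v = 2.38 m/s; r = 9700 in = 246.4 m.
a = 0.02299 m/s²
0.02299 m/s² × (1 ft/s² / 0.3048 m/s²) = 0.07543 ft/s²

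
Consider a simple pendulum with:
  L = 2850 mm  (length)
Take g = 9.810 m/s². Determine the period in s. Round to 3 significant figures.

T is given directly by: T = 2π√(L/g).
L = 2850 mm = 2.850 m; g = 9.810 m/s².
T = 3.387 s

3.39 s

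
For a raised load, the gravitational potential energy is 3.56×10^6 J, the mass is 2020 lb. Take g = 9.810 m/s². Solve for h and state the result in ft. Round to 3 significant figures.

1300 ft

Solving PE = m·g·h for h: h = PE/(m·g).
PE = 3.56×10^6 J; m = 2020 lb = 916.3 kg; g = 9.810 m/s².
h = 396.1 m
396.1 m × (1 ft / 0.3048 m) = 1299 ft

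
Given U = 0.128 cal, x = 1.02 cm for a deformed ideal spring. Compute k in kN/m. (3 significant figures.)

Rearranging U = ½k·x² for k: k = 2U/x².
U = 0.128 cal = 0.5356 J; x = 1.02 cm = 0.01020 m.
k = 10295 N/m
10295 N/m × (1 kN/m / 1000 N/m) = 10.30 kN/m

10.3 kN/m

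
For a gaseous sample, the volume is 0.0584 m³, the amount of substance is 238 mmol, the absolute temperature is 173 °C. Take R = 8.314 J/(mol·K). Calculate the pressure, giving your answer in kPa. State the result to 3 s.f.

15.1 kPa

P is given directly by: P = nRT/V.
V = 0.0584 m³; n = 238 mmol = 0.2380 mol; T = 173 °C = 446.1 K; R = 8.314 J/(mol·K).
P = 15117 Pa  (the unit combination reduces to kg/(m·s²) = Pa)
15117 Pa × (1 kPa / 1000 Pa) = 15.12 kPa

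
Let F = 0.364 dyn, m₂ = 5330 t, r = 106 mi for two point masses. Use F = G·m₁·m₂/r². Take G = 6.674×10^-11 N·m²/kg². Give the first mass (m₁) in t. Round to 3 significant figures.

From Newton's law of gravitation: m₁ = F·r²/(G·m₂).
F = 0.364 dyn = 3.640×10^-6 N; m₂ = 5330 t = 5.330×10^6 kg; r = 106 mi = 1.706×10^5 m; G = 6.674×10^-11 N·m²/kg².
m₁ = 2.978×10^8 kg
2.978×10^8 kg × (1 t / 1000 kg) = 2.978×10^5 t

2.98×10^5 t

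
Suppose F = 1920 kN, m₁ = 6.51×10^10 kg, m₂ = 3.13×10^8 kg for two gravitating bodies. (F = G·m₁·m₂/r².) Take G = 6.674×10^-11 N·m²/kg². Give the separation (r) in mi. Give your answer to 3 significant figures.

0.0165 mi

From Newton's law of gravitation: r = √(G·m₁m₂/F).
F = 1920 kN = 1.920×10^6 N; m₁ = 6.51×10^10 kg; m₂ = 3.13×10^8 kg; G = 6.674×10^-11 N·m²/kg².
r = 26.61 m
26.61 m × (1 mi / 1609 m) = 0.01654 mi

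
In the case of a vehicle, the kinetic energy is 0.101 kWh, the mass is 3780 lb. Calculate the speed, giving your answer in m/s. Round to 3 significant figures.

Rearranging: v = √(2·KE/m).
KE = 0.101 kWh = 3.636×10^5 J; m = 3780 lb = 1715 kg.
v = 20.59 m/s

20.6 m/s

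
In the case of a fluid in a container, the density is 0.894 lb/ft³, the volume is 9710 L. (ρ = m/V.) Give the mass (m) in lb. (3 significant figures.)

307 lb

Solving ρ = m/V for m: m = ρV.
ρ = 0.894 lb/ft³ = 14.32 kg/m³; V = 9710 L = 9.710 m³.
m = 139.1 kg
139.1 kg × (1 lb / 0.4536 kg) = 306.6 lb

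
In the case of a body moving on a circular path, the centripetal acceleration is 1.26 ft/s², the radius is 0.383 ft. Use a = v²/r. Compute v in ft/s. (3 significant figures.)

Rearranging a = v²/r for v: v = √(a·r).
a = 1.26 ft/s² = 0.3840 m/s²; r = 0.383 ft = 0.1167 m.
v = 0.2117 m/s
0.2117 m/s × (1 ft/s / 0.3048 m/s) = 0.6947 ft/s

0.695 ft/s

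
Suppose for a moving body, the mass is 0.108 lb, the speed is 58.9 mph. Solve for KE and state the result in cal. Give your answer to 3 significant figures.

KE is given directly by: KE = ½mv².
m = 0.108 lb = 0.04899 kg; v = 58.9 mph = 26.33 m/s.
KE = 16.98 J
16.98 J × (1 cal / 4.184 J) = 4.059 cal

4.06 cal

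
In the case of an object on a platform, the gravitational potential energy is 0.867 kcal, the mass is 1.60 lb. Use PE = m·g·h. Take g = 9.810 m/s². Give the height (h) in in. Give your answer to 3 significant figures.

20100 in

Rearranging PE = m·g·h for h: h = PE/(m·g).
PE = 0.867 kcal = 3628 J; m = 1.60 lb = 0.7257 kg; g = 9.810 m/s².
h = 509.5 m
509.5 m × (1 in / 0.02540 m) = 20060 in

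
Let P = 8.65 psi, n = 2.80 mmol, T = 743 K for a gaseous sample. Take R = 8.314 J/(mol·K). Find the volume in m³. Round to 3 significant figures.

Rearranging PV = nRT for V: V = nRT/P.
P = 8.65 psi = 59640 Pa; n = 2.80 mmol = 0.002800 mol; T = 743 K; R = 8.314 J/(mol·K).
V = 2.900×10^-4 m³

2.90×10^-4 m³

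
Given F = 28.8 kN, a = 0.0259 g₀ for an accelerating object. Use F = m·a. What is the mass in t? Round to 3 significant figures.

113 t

From Newton's second law: m = F/a.
F = 28.8 kN = 28800 N; a = 0.0259 g₀ = 0.2540 m/s².
m = 1.134×10^5 kg
1.134×10^5 kg × (1 t / 1000 kg) = 113.4 t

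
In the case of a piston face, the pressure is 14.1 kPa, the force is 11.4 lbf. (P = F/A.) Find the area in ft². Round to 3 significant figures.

Rearranging: A = F/P.
P = 14.1 kPa = 14100 Pa; F = 11.4 lbf = 50.71 N.
A = 0.003596 m²
0.003596 m² × (1 ft² / 0.09290 m²) = 0.03871 ft²

0.0387 ft²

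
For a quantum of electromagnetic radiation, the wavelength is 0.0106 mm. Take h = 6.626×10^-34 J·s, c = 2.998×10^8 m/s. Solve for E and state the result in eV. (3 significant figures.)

E is given directly by: E = hc/λ.
λ = 0.0106 mm = 1.060×10^-5 m; h = 6.626×10^-34 J·s; c = 2.998×10^8 m/s.
E = 1.874×10^-20 J
1.874×10^-20 J × (1 eV / 1.602×10^-19 J) = 0.1170 eV

0.117 eV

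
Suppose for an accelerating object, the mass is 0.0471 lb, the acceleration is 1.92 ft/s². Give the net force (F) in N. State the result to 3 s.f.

0.0125 N

F is given directly by: F = m·a.
m = 0.0471 lb = 0.02136 kg; a = 1.92 ft/s² = 0.5852 m/s².
F = 0.01250 N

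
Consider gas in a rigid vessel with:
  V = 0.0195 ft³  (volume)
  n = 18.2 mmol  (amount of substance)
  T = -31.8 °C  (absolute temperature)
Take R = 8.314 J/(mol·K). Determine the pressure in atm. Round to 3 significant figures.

0.653 atm

P is given directly by: P = nRT/V.
V = 0.0195 ft³ = 5.522×10^-4 m³; n = 18.2 mmol = 0.01820 mol; T = -31.8 °C = 241.3 K; R = 8.314 J/(mol·K).
P = 66138 Pa  (the unit combination reduces to kg/(m·s²) = Pa)
66138 Pa × (1 atm / 1.013×10^5 Pa) = 0.6527 atm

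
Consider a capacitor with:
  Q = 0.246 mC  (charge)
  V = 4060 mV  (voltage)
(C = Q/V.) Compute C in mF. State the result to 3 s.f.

0.0606 mF

Directly: C = Q/V.
Q = 0.246 mC = 2.460×10^-4 C; V = 4060 mV = 4.060 V.
C = 6.059×10^-5 F
6.059×10^-5 F × (1 mF / 0.001000 F) = 0.06059 mF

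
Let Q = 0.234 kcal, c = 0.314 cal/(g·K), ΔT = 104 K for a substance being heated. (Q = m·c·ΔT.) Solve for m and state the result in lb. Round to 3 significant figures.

0.0158 lb

Solving Q = m·c·ΔT for m: m = Q/(c·ΔT).
Q = 0.234 kcal = 979.1 J; c = 0.314 cal/(g·K) = 1314 J/(kg·K); ΔT = 104 K.
m = 0.007166 kg
0.007166 kg × (1 lb / 0.4536 kg) = 0.01580 lb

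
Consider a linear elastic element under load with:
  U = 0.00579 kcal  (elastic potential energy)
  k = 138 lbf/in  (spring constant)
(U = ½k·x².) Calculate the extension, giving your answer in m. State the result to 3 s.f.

Rearranging: x = √(2U/k).
U = 0.00579 kcal = 24.23 J; k = 138 lbf/in = 24168 N/m.
x = 0.04477 m

0.0448 m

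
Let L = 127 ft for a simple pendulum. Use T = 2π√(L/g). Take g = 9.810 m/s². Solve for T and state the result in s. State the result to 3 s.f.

12.5 s

T is given directly by: T = 2π√(L/g).
L = 127 ft = 38.71 m; g = 9.810 m/s².
T = 12.48 s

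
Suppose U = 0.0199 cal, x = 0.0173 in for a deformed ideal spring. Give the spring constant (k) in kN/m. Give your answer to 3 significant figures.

862 kN/m

Rearranging U = ½k·x² for k: k = 2U/x².
U = 0.0199 cal = 0.08326 J; x = 0.0173 in = 4.394×10^-4 m.
k = 8.624×10^5 N/m
8.624×10^5 N/m × (1 kN/m / 1000 N/m) = 862.4 kN/m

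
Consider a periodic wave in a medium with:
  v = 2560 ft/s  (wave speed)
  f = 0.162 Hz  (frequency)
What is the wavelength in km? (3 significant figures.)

Rearranging: λ = v/f.
v = 2560 ft/s = 780.3 m/s; f = 0.162 Hz.
λ = 4817 m
4817 m × (1 km / 1000 m) = 4.817 km

4.82 km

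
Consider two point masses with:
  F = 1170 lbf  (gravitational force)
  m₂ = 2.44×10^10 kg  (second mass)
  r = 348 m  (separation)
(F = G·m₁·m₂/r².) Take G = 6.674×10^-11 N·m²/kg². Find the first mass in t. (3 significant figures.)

3.87×10^5 t

Rearranging: m₁ = F·r²/(G·m₂).
F = 1170 lbf = 5204 N; m₂ = 2.44×10^10 kg; r = 348 m; G = 6.674×10^-11 N·m²/kg².
m₁ = 3.870×10^8 kg
3.870×10^8 kg × (1 t / 1000 kg) = 3.870×10^5 t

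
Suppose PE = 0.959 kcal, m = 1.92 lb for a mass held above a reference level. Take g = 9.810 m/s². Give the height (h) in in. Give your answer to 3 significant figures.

Solving PE = m·g·h for h: h = PE/(m·g).
PE = 0.959 kcal = 4012 J; m = 1.92 lb = 0.8709 kg; g = 9.810 m/s².
h = 469.6 m
469.6 m × (1 in / 0.02540 m) = 18490 in

18500 in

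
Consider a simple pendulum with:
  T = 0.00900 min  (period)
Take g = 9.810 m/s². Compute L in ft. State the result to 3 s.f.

Rearranging T = 2π√(L/g) for L: L = g·(T/2π)².
T = 0.00900 min = 0.5400 s; g = 9.810 m/s².
L = 0.07246 m
0.07246 m × (1 ft / 0.3048 m) = 0.2377 ft

0.238 ft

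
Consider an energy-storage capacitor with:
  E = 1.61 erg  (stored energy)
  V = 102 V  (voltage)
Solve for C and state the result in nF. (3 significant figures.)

Rearranging: C = 2E/V².
E = 1.61 erg = 1.610×10^-7 J; V = 102 V.
C = 3.095×10^-11 F
3.095×10^-11 F × (1 nF / 1.000×10^-9 F) = 0.03095 nF

0.0309 nF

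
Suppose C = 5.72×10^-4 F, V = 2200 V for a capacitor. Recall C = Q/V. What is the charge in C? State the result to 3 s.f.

1.26 C

Solving C = Q/V for Q: Q = CV.
C = 5.72×10^-4 F; V = 2200 V.
Q = 1.258 C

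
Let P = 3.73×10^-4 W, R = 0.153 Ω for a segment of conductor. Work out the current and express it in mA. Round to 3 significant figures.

Solving P = I²R for I: I = √(P/R).
P = 3.73×10^-4 W; R = 0.153 Ω.
I = 0.04938 A
0.04938 A × (1 mA / 0.001000 A) = 49.38 mA

49.4 mA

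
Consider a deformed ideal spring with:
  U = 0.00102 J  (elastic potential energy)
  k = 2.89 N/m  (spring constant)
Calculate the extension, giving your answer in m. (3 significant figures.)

Rearranging U = ½k·x² for x: x = √(2U/k).
U = 0.00102 J; k = 2.89 N/m.
x = 0.02657 m

0.0266 m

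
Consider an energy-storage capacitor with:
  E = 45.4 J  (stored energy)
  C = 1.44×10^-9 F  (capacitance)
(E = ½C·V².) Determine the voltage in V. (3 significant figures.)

Rearranging: V = √(2E/C).
E = 45.4 J; C = 1.44×10^-9 F.
V = 2.511×10^5 V

2.51×10^5 V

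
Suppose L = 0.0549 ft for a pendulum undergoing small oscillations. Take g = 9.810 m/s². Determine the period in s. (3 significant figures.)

Directly: T = 2π√(L/g).
L = 0.0549 ft = 0.01673 m; g = 9.810 m/s².
T = 0.2595 s

0.260 s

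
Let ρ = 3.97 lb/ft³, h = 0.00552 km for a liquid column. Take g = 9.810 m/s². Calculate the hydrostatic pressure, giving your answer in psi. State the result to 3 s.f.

P is given directly by: P = ρgh.
ρ = 3.97 lb/ft³ = 63.59 kg/m³; h = 0.00552 km = 5.520 m; g = 9.810 m/s².
P = 3444 Pa
3444 Pa × (1 psi / 6895 Pa) = 0.4995 psi

0.499 psi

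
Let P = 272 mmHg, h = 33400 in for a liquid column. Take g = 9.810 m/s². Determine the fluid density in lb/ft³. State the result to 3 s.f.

0.272 lb/ft³

Rearranging P = ρ·g·h for ρ: ρ = P/(g·h).
P = 272 mmHg = 36264 Pa; h = 33400 in = 848.4 m; g = 9.810 m/s².
ρ = 4.357 kg/m³
4.357 kg/m³ × (1 lb/ft³ / 16.02 kg/m³) = 0.2720 lb/ft³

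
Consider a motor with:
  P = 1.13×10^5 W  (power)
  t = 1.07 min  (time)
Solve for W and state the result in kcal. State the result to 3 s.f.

Solving P = W/t for W: W = P·t.
P = 1.13×10^5 W; t = 1.07 min = 64.20 s.
W = 7.255×10^6 J
7.255×10^6 J × (1 kcal / 4184 J) = 1734 kcal

1730 kcal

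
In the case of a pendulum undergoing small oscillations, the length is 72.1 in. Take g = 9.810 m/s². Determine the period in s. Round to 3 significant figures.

2.71 s

Directly: T = 2π√(L/g).
L = 72.1 in = 1.831 m; g = 9.810 m/s².
T = 2.715 s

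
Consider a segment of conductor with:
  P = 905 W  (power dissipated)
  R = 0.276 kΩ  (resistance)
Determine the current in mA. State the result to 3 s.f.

1810 mA

Rearranging P = I²R for I: I = √(P/R).
P = 905 W; R = 0.276 kΩ = 276.0 Ω.
I = 1.811 A
1.811 A × (1 mA / 0.001000 A) = 1811 mA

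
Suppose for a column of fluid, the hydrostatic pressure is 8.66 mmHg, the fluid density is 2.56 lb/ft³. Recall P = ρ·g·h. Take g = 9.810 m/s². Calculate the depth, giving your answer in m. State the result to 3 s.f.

Rearranging: h = P/(ρ·g).
P = 8.66 mmHg = 1155 Pa; ρ = 2.56 lb/ft³ = 41.01 kg/m³; g = 9.810 m/s².
h = 2.870 m

2.87 m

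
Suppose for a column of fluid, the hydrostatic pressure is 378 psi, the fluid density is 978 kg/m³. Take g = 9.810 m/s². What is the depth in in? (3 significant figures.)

Rearranging P = ρ·g·h for h: h = P/(ρ·g).
P = 378 psi = 2.606×10^6 Pa; ρ = 978 kg/m³; g = 9.810 m/s².
h = 271.6 m
271.6 m × (1 in / 0.02540 m) = 10695 in

10700 in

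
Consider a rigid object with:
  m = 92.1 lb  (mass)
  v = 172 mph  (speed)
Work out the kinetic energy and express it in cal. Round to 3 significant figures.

KE is given directly by: KE = ½mv².
m = 92.1 lb = 41.78 kg; v = 172 mph = 76.89 m/s.
KE = 1.235×10^5 J
1.235×10^5 J × (1 cal / 4.184 J) = 29516 cal

29500 cal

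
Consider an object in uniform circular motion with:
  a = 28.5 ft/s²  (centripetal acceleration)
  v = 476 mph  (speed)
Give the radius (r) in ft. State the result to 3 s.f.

Rearranging: r = v²/a.
a = 28.5 ft/s² = 8.687 m/s²; v = 476 mph = 212.8 m/s.
r = 5213 m
5213 m × (1 ft / 0.3048 m) = 17101 ft

17100 ft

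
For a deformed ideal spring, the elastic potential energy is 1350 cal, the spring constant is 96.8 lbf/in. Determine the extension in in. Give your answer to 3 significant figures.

Rearranging: x = √(2U/k).
U = 1350 cal = 5648 J; k = 96.8 lbf/in = 16952 N/m.
x = 0.8163 m
0.8163 m × (1 in / 0.02540 m) = 32.14 in

32.1 in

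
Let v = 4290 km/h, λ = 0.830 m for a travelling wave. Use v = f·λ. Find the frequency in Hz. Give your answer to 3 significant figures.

Rearranging v = f·λ for f: f = v/λ.
v = 4290 km/h = 1192 m/s; λ = 0.830 m.
f = 1436 Hz

1440 Hz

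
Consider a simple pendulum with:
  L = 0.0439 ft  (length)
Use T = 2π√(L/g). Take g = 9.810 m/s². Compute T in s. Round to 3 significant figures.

T is given directly by: T = 2π√(L/g).
L = 0.0439 ft = 0.01338 m; g = 9.810 m/s².
T = 0.2321 s

0.232 s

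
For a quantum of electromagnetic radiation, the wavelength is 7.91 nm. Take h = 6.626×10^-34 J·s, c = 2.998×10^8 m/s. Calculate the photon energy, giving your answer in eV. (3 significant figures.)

157 eV

Directly: E = hc/λ.
λ = 7.91 nm = 7.910×10^-9 m; h = 6.626×10^-34 J·s; c = 2.998×10^8 m/s.
E = 2.511×10^-17 J  (the unit combination reduces to kg·m²/s² = J)
2.511×10^-17 J × (1 eV / 1.602×10^-19 J) = 156.7 eV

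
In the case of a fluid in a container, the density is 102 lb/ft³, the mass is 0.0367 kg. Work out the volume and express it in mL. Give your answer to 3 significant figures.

Rearranging: V = m/ρ.
ρ = 102 lb/ft³ = 1634 kg/m³; m = 0.0367 kg.
V = 2.246×10^-5 m³
2.246×10^-5 m³ × (1 mL / 1.000×10^-6 m³) = 22.46 mL

22.5 mL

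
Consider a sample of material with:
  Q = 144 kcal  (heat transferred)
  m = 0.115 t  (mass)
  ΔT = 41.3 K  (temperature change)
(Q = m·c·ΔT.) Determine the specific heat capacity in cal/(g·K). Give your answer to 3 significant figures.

Solving Q = m·c·ΔT for c: c = Q/(m·ΔT).
Q = 144 kcal = 6.025×10^5 J; m = 0.115 t = 115.0 kg; ΔT = 41.3 K.
c = 126.9 J/(kg·K)
126.9 J/(kg·K) × (1 cal/(g·K) / 4184 J/(kg·K)) = 0.03032 cal/(g·K)

0.0303 cal/(g·K)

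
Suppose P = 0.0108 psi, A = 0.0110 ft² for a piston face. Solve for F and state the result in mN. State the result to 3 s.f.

Rearranging: F = P·A.
P = 0.0108 psi = 74.46 Pa; A = 0.0110 ft² = 0.001022 m².
F = 0.07610 N
0.07610 N × (1 mN / 0.001000 N) = 76.10 mN

76.1 mN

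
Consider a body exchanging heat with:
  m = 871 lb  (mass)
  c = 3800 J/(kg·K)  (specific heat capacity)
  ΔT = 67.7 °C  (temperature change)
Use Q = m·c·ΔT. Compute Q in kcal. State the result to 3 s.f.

Directly: Q = mcΔT.
m = 871 lb = 395.1 kg; c = 3800 J/(kg·K); ΔT = 67.7 °C = 67.70 K.
Q = 1.016×10^8 J
1.016×10^8 J × (1 kcal / 4184 J) = 24292 kcal

24300 kcal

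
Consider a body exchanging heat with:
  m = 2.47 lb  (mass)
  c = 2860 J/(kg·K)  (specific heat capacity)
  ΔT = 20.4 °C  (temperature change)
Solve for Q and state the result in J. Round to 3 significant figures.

65400 J

Q is given directly by: Q = mcΔT.
m = 2.47 lb = 1.120 kg; c = 2860 J/(kg·K); ΔT = 20.4 °C = 20.40 K.
Q = 65367 J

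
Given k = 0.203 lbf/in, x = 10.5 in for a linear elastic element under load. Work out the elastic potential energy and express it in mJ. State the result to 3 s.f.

1260 mJ

U is given directly by: U = ½kx².
k = 0.203 lbf/in = 35.55 N/m; x = 10.5 in = 0.2667 m.
U = 1.264 J  (the unit combination reduces to kg·m²/s² = J)
1.264 J × (1 mJ / 0.001000 J) = 1264 mJ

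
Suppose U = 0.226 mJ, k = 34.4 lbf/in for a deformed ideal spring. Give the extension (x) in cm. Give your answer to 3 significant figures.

0.0274 cm

Solving U = ½k·x² for x: x = √(2U/k).
U = 0.226 mJ = 2.260×10^-4 J; k = 34.4 lbf/in = 6024 N/m.
x = 2.739×10^-4 m
2.739×10^-4 m × (1 cm / 0.01000 m) = 0.02739 cm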